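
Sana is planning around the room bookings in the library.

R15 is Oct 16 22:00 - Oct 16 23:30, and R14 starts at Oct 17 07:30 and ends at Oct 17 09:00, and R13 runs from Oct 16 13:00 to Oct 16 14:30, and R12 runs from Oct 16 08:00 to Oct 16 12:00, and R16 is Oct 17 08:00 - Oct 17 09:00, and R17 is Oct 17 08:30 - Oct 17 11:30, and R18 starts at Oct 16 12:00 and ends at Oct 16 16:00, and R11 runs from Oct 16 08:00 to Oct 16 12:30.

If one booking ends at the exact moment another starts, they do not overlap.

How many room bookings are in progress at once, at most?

3

Sweep the timeline, counting +1 at each start and −1 at each end (ends before starts at a tie):
Oct 16 08:00 start R11 → 1
Oct 16 08:00 start R12 → 2
Oct 16 12:00 end R12 → 1
Oct 16 12:00 start R18 → 2
Oct 16 12:30 end R11 → 1
Oct 16 13:00 start R13 → 2
Oct 16 14:30 end R13 → 1
Oct 16 16:00 end R18 → 0
Oct 16 22:00 start R15 → 1
Oct 16 23:30 end R15 → 0
Oct 17 07:30 start R14 → 1
Oct 17 08:00 start R16 → 2
Oct 17 08:30 start R17 → 3
Oct 17 09:00 end R14 → 2
Oct 17 09:00 end R16 → 1
Oct 17 11:30 end R17 → 0
Peak is 3, at Oct 17 08:30 (R14, R16, R17).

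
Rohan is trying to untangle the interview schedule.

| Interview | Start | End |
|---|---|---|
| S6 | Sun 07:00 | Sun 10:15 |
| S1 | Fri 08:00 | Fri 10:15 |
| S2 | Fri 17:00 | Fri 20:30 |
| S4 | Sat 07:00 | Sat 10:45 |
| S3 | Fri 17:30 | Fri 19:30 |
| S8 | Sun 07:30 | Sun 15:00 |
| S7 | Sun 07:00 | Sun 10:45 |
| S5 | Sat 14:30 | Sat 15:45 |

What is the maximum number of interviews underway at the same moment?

3

Walk through starts and ends in time order (an end at T is processed before a start at T):
Fri 08:00 start S1 → 1
Fri 10:15 end S1 → 0
Fri 17:00 start S2 → 1
Fri 17:30 start S3 → 2
Fri 19:30 end S3 → 1
Fri 20:30 end S2 → 0
Sat 07:00 start S4 → 1
Sat 10:45 end S4 → 0
Sat 14:30 start S5 → 1
Sat 15:45 end S5 → 0
Sun 07:00 start S6 → 1
Sun 07:00 start S7 → 2
Sun 07:30 start S8 → 3
Sun 10:15 end S6 → 2
Sun 10:45 end S7 → 1
Sun 15:00 end S8 → 0
Peak is 3, at Sun 07:30 (S6, S7, S8).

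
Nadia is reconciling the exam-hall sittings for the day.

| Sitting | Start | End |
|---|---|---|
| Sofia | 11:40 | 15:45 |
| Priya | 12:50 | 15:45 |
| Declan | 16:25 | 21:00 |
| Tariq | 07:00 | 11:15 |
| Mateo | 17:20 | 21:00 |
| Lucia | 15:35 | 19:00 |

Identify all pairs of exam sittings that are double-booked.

Declan & Lucia, Declan & Mateo, Lucia & Mateo, Lucia & Priya, Lucia & Sofia, Priya & Sofia

Sorted by start: Tariq, Sofia, Priya, Lucia, Declan, Mateo.
Sofia starts after Tariq ends — done with Tariq.
Priya starts before Sofia ends → Sofia and Priya overlap.
Lucia starts before Sofia ends → Sofia and Lucia overlap.
Declan starts after Sofia ends — done with Sofia.
Lucia starts before Priya ends → Priya and Lucia overlap.
Declan starts after Priya ends — done with Priya.
Declan starts before Lucia ends → Lucia and Declan overlap.
Mateo starts before Lucia ends → Lucia and Mateo overlap.
Mateo starts before Declan ends → Declan and Mateo overlap.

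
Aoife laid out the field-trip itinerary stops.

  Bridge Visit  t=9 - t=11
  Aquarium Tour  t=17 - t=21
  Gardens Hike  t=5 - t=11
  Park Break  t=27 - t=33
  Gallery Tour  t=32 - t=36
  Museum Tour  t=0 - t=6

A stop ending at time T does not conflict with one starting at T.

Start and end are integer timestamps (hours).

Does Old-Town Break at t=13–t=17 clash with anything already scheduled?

Museum Tour: ends t=6 at or before Old-Town Break starts t=13 → clear.
Gardens Hike: ends t=11 at or before Old-Town Break starts t=13 → clear.
Bridge Visit: ends t=11 at or before Old-Town Break starts t=13 → clear.
Aquarium Tour: starts t=17 at or after Old-Town Break ends t=17 → clear.
Park Break: starts t=27 at or after Old-Town Break ends t=17 → clear.
Gallery Tour: starts t=32 at or after Old-Town Break ends t=17 → clear.

No — it doesn't clash with anything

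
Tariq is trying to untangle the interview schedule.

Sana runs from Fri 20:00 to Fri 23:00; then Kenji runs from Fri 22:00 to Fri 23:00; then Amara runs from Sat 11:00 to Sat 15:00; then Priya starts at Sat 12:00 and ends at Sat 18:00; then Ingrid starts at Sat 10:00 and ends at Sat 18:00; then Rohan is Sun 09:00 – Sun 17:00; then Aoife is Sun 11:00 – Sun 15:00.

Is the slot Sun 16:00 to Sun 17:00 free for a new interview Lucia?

Sana: ends Fri 23:00 at or before Lucia starts Sun 16:00 → clear.
Kenji: ends Fri 23:00 at or before Lucia starts Sun 16:00 → clear.
Ingrid: ends Sat 18:00 at or before Lucia starts Sun 16:00 → clear.
Amara: ends Sat 15:00 at or before Lucia starts Sun 16:00 → clear.
Priya: ends Sat 18:00 at or before Lucia starts Sun 16:00 → clear.
Rohan: starts Sun 09:00 before Lucia ends Sun 17:00, and ends Sun 17:00 after Lucia starts Sun 16:00 → overlap.
Aoife: ends Sun 15:00 at or before Lucia starts Sun 16:00 → clear.
Lucia overlaps Rohan.

No — it overlaps Rohan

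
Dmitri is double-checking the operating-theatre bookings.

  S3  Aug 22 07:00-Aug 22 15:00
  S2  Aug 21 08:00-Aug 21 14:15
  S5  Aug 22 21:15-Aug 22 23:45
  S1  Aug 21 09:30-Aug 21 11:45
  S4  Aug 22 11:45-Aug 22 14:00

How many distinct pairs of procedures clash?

2

Check each pair: they overlap iff neither finishes before the other starts.
Sorted by start: S2, S1, S3, S4, S5.
S1 starts before S2 ends → S2 and S1 overlap.
S3 starts after S2 ends, so S2 has no further overlaps.
S3 starts after S1 ends, so S1 has no further overlaps.
S4 starts before S3 ends → S3 and S4 overlap.
S5 starts after S3 ends.
S5 starts after S4 ends.
Overlapping pairs: S1 & S2, S3 & S4 — 2 in total.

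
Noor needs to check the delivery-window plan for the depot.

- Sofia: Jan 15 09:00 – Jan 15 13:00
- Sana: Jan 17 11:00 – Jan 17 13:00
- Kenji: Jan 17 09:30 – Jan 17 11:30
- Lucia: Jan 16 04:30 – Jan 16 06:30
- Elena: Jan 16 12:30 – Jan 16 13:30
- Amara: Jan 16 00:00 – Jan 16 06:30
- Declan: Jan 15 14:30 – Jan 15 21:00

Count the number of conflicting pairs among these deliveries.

Sorted by start: Sofia, Declan, Amara, Lucia, Elena, Kenji, Sana.
Declan starts after Sofia ends, so Sofia has no further overlaps.
Amara starts after Declan ends, so Declan has no further overlaps.
Lucia starts before Amara ends → Amara and Lucia overlap.
Elena starts after Amara ends, so Amara has no further overlaps.
Elena starts after Lucia ends, so Lucia has no further overlaps.
Kenji starts after Elena ends, so Elena has no further overlaps.
Sana starts before Kenji ends → Kenji and Sana overlap.
Overlapping pairs: Amara & Lucia, Kenji & Sana — 2 in total.

2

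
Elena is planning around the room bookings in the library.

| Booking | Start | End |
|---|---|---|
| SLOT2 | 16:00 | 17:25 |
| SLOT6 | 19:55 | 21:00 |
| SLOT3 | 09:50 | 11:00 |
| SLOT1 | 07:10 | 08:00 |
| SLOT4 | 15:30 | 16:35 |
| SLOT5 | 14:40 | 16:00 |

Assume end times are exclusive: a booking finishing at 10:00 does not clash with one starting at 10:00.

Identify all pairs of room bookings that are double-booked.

SLOT2 & SLOT4, SLOT4 & SLOT5

Sorted by start: SLOT1, SLOT3, SLOT5, SLOT4, SLOT2, SLOT6.
SLOT3 starts after SLOT1 ends — done with SLOT1.
SLOT5 starts after SLOT3 ends — done with SLOT3.
SLOT4 starts before SLOT5 ends → SLOT5 and SLOT4 overlap.
SLOT2 starts exactly when SLOT5 ends (back-to-back, no overlap) — done with SLOT5.
SLOT2 starts before SLOT4 ends → SLOT4 and SLOT2 overlap.
SLOT6 starts after SLOT4 ends.
SLOT6 starts after SLOT2 ends.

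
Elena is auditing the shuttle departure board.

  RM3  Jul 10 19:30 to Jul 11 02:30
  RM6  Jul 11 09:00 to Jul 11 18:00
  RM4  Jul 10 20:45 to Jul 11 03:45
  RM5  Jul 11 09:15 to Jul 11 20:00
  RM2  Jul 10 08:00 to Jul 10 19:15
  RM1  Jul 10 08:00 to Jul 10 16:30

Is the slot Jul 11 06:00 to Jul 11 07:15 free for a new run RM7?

Yes — the slot is free

RM1: ends Jul 10 16:30 at or before RM7 starts Jul 11 06:00 → clear.
RM2: ends Jul 10 19:15 at or before RM7 starts Jul 11 06:00 → clear.
RM3: ends Jul 11 02:30 at or before RM7 starts Jul 11 06:00 → clear.
RM4: ends Jul 11 03:45 at or before RM7 starts Jul 11 06:00 → clear.
RM6: starts Jul 11 09:00 at or after RM7 ends Jul 11 07:15 → clear.
RM5: starts Jul 11 09:15 at or after RM7 ends Jul 11 07:15 → clear.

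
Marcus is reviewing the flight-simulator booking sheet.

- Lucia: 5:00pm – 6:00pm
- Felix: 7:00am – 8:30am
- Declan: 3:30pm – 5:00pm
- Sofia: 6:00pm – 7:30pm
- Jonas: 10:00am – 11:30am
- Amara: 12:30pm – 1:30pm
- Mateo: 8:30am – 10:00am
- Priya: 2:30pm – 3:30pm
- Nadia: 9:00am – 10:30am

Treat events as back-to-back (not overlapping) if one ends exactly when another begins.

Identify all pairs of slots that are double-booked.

Jonas & Nadia, Mateo & Nadia

Check each pair: they overlap iff neither finishes before the other starts.
Sorted by start: Felix, Mateo, Nadia, Jonas, Amara, Priya, Declan, Lucia, Sofia.
Mateo starts exactly when Felix ends (back-to-back, no overlap) — done with Felix.
Nadia starts before Mateo ends → Mateo and Nadia overlap.
Jonas starts exactly when Mateo ends (back-to-back, no overlap) — done with Mateo.
Jonas starts before Nadia ends → Nadia and Jonas overlap.
Amara starts after Nadia ends — done with Nadia.
Amara starts after Jonas ends — done with Jonas.
Priya starts after Amara ends — done with Amara.
Declan starts exactly when Priya ends (back-to-back, no overlap) — done with Priya.
Lucia starts exactly when Declan ends (back-to-back, no overlap) — done with Declan.
Sofia starts exactly when Lucia ends (back-to-back, no overlap).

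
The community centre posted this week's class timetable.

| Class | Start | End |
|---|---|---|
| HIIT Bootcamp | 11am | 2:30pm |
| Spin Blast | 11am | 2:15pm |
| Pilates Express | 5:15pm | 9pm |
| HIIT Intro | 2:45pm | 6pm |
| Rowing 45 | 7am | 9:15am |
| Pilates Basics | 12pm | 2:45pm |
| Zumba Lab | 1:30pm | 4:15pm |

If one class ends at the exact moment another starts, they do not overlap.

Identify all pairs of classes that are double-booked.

HIIT Bootcamp & Pilates Basics, HIIT Bootcamp & Spin Blast, HIIT Bootcamp & Zumba Lab, HIIT Intro & Pilates Express, HIIT Intro & Zumba Lab, Pilates Basics & Spin Blast, Pilates Basics & Zumba Lab, Spin Blast & Zumba Lab

Two intervals overlap when each starts before the other ends.
Sorted by start: Rowing 45, HIIT Bootcamp, Spin Blast, Pilates Basics, Zumba Lab, HIIT Intro, Pilates Express.
HIIT Bootcamp starts after Rowing 45 ends — done with Rowing 45.
Spin Blast starts before HIIT Bootcamp ends → HIIT Bootcamp and Spin Blast overlap.
Pilates Basics starts before HIIT Bootcamp ends → HIIT Bootcamp and Pilates Basics overlap.
Zumba Lab starts before HIIT Bootcamp ends → HIIT Bootcamp and Zumba Lab overlap.
HIIT Intro starts after HIIT Bootcamp ends — done with HIIT Bootcamp.
Pilates Basics starts before Spin Blast ends → Spin Blast and Pilates Basics overlap.
Zumba Lab starts before Spin Blast ends → Spin Blast and Zumba Lab overlap.
HIIT Intro starts after Spin Blast ends — done with Spin Blast.
Zumba Lab starts before Pilates Basics ends → Pilates Basics and Zumba Lab overlap.
HIIT Intro starts exactly when Pilates Basics ends (back-to-back, no overlap) — done with Pilates Basics.
HIIT Intro starts before Zumba Lab ends → Zumba Lab and HIIT Intro overlap.
Pilates Express starts after Zumba Lab ends.
Pilates Express starts before HIIT Intro ends → HIIT Intro and Pilates Express overlap.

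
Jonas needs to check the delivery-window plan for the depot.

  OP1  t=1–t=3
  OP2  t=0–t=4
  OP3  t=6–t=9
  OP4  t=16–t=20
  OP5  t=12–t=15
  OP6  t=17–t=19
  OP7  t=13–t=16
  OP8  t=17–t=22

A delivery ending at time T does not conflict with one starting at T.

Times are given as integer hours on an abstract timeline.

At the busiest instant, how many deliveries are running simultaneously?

Sort all start/end points and keep a running count:
t=0 start OP2 → 1
t=1 start OP1 → 2
t=3 end OP1 → 1
t=4 end OP2 → 0
t=6 start OP3 → 1
t=9 end OP3 → 0
t=12 start OP5 → 1
t=13 start OP7 → 2
t=15 end OP5 → 1
t=16 end OP7 → 0
t=16 start OP4 → 1
t=17 start OP6 → 2
t=17 start OP8 → 3
t=19 end OP6 → 2
t=20 end OP4 → 1
t=22 end OP8 → 0
Peak is 3, at t=17 (OP4, OP6, OP8).

3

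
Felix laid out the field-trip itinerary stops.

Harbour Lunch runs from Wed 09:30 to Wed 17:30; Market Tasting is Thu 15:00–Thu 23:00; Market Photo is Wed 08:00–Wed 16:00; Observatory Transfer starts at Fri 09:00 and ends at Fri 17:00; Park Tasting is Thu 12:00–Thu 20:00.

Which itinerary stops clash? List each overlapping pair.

Sorted by start: Market Photo, Harbour Lunch, Park Tasting, Market Tasting, Observatory Transfer.
Harbour Lunch starts before Market Photo ends → Market Photo and Harbour Lunch overlap.
Park Tasting starts after Market Photo ends, so nothing later overlaps Market Photo either.
Park Tasting starts after Harbour Lunch ends, so nothing later overlaps Harbour Lunch either.
Market Tasting starts before Park Tasting ends → Park Tasting and Market Tasting overlap.
Observatory Transfer starts after Park Tasting ends.
Observatory Transfer starts after Market Tasting ends.

Harbour Lunch & Market Photo, Market Tasting & Park Tasting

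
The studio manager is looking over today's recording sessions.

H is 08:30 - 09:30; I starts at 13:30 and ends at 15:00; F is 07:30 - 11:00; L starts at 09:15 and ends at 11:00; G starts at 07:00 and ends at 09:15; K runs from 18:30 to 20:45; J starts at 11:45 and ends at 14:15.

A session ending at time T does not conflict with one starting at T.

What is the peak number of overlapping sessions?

3

Walk through starts and ends in time order (an end at T is processed before a start at T):
07:00 start G → 1
07:30 start F → 2
08:30 start H → 3
09:15 end G → 2
09:15 start L → 3
09:30 end H → 2
11:00 end F → 1
11:00 end L → 0
11:45 start J → 1
13:30 start I → 2
14:15 end J → 1
15:00 end I → 0
18:30 start K → 1
20:45 end K → 0
Peak is 3, at 08:30 (F, G, H).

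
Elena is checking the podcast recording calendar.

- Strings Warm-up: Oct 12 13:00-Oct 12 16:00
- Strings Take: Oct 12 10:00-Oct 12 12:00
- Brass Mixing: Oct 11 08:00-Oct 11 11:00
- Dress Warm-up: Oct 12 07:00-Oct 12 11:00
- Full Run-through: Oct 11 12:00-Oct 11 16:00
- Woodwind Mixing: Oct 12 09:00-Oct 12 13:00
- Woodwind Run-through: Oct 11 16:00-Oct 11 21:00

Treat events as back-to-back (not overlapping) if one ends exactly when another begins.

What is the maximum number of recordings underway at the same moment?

3

Sort all start/end points and keep a running count:
Oct 11 08:00 start Brass Mixing → 1
Oct 11 11:00 end Brass Mixing → 0
Oct 11 12:00 start Full Run-through → 1
Oct 11 16:00 end Full Run-through → 0
Oct 11 16:00 start Woodwind Run-through → 1
Oct 11 21:00 end Woodwind Run-through → 0
Oct 12 07:00 start Dress Warm-up → 1
Oct 12 09:00 start Woodwind Mixing → 2
Oct 12 10:00 start Strings Take → 3
Oct 12 11:00 end Dress Warm-up → 2
Oct 12 12:00 end Strings Take → 1
Oct 12 13:00 end Woodwind Mixing → 0
Oct 12 13:00 start Strings Warm-up → 1
Oct 12 16:00 end Strings Warm-up → 0
Peak is 3, at Oct 12 10:00 (Dress Warm-up, Strings Take, Woodwind Mixing).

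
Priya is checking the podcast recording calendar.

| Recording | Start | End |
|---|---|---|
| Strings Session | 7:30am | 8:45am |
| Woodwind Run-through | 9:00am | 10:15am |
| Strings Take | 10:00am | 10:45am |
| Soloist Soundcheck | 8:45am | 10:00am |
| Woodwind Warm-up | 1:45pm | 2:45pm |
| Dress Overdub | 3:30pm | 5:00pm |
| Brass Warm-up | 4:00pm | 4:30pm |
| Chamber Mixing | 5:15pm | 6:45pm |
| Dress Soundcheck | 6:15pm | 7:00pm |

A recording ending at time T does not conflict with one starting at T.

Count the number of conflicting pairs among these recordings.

4

Two intervals overlap when each starts before the other ends.
Sorted by start: Strings Session, Soloist Soundcheck, Woodwind Run-through, Strings Take, Woodwind Warm-up, Dress Overdub, Brass Warm-up, Chamber Mixing, Dress Soundcheck.
Soloist Soundcheck starts exactly when Strings Session ends (back-to-back, no overlap), so Strings Session has no further overlaps.
Woodwind Run-through starts before Soloist Soundcheck ends → Soloist Soundcheck and Woodwind Run-through overlap.
Strings Take starts exactly when Soloist Soundcheck ends (back-to-back, no overlap), so Soloist Soundcheck has no further overlaps.
Strings Take starts before Woodwind Run-through ends → Woodwind Run-through and Strings Take overlap.
Woodwind Warm-up starts after Woodwind Run-through ends, so Woodwind Run-through has no further overlaps.
Woodwind Warm-up starts after Strings Take ends, so Strings Take has no further overlaps.
Dress Overdub starts after Woodwind Warm-up ends, so Woodwind Warm-up has no further overlaps.
Brass Warm-up starts before Dress Overdub ends → Dress Overdub and Brass Warm-up overlap.
Chamber Mixing starts after Dress Overdub ends, so Dress Overdub has no further overlaps.
Chamber Mixing starts after Brass Warm-up ends, so Brass Warm-up has no further overlaps.
Dress Soundcheck starts before Chamber Mixing ends → Chamber Mixing and Dress Soundcheck overlap.
Overlapping pairs: Brass Warm-up & Dress Overdub, Chamber Mixing & Dress Soundcheck, Soloist Soundcheck & Woodwind Run-through, Strings Take & Woodwind Run-through — 4 in total.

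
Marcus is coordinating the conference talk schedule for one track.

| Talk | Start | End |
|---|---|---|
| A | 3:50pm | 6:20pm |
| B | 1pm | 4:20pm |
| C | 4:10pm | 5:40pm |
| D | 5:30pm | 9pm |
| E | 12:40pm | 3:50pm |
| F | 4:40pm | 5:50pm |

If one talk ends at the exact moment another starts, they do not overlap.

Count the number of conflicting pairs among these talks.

9

Two intervals overlap when each starts before the other ends.
Sorted by start: E, B, A, C, F, D.
B starts before E ends → E and B overlap.
A starts exactly when E ends (back-to-back, no overlap), so E has no further overlaps.
A starts before B ends → B and A overlap.
C starts before B ends → B and C overlap.
F starts after B ends, so B has no further overlaps.
C starts before A ends → A and C overlap.
F starts before A ends → A and F overlap.
D starts before A ends → A and D overlap.
F starts before C ends → C and F overlap.
D starts before C ends → C and D overlap.
D starts before F ends → F and D overlap.
Overlapping pairs: A & B, A & C, A & D, A & F, B & C, B & E, C & D, C & F, D & F — 9 in total.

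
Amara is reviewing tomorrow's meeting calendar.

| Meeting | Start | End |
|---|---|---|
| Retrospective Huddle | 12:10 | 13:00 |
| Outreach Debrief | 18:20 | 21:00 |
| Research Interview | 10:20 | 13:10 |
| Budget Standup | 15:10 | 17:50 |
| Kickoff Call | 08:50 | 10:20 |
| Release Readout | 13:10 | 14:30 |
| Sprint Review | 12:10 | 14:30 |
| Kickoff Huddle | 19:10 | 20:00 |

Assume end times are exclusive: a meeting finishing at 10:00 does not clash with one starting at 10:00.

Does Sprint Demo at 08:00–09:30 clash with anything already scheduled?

Yes — it overlaps Kickoff Call

Kickoff Call: starts 08:50 before Sprint Demo ends 09:30, and ends 10:20 after Sprint Demo starts 08:00 → overlap.
Research Interview: starts 10:20 at or after Sprint Demo ends 09:30 → clear.
Retrospective Huddle: starts 12:10 at or after Sprint Demo ends 09:30 → clear.
Sprint Review: starts 12:10 at or after Sprint Demo ends 09:30 → clear.
Release Readout: starts 13:10 at or after Sprint Demo ends 09:30 → clear.
Budget Standup: starts 15:10 at or after Sprint Demo ends 09:30 → clear.
Outreach Debrief: starts 18:20 at or after Sprint Demo ends 09:30 → clear.
Kickoff Huddle: starts 19:10 at or after Sprint Demo ends 09:30 → clear.
Sprint Demo overlaps Kickoff Call.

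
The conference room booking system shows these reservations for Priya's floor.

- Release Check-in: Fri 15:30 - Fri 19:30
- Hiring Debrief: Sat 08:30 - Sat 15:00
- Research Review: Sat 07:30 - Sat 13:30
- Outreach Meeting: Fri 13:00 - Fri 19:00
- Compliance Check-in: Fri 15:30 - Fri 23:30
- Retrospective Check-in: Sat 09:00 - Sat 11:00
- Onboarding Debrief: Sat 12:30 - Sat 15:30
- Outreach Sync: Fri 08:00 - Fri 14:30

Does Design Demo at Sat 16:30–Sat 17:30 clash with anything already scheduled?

No — it doesn't clash with anything

Outreach Sync: ends Fri 14:30 at or before Design Demo starts Sat 16:30 → clear.
Outreach Meeting: ends Fri 19:00 at or before Design Demo starts Sat 16:30 → clear.
Release Check-in: ends Fri 19:30 at or before Design Demo starts Sat 16:30 → clear.
Compliance Check-in: ends Fri 23:30 at or before Design Demo starts Sat 16:30 → clear.
Research Review: ends Sat 13:30 at or before Design Demo starts Sat 16:30 → clear.
Hiring Debrief: ends Sat 15:00 at or before Design Demo starts Sat 16:30 → clear.
Retrospective Check-in: ends Sat 11:00 at or before Design Demo starts Sat 16:30 → clear.
Onboarding Debrief: ends Sat 15:30 at or before Design Demo starts Sat 16:30 → clear.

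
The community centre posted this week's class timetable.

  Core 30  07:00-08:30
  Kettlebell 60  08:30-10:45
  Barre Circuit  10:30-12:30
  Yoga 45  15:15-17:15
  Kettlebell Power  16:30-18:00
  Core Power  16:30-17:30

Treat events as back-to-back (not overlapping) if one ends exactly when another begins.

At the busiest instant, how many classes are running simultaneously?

3

Sweep the timeline, counting +1 at each start and −1 at each end (ends before starts at a tie):
07:00 start Core 30 → 1
08:30 end Core 30 → 0
08:30 start Kettlebell 60 → 1
10:30 start Barre Circuit → 2
10:45 end Kettlebell 60 → 1
12:30 end Barre Circuit → 0
15:15 start Yoga 45 → 1
16:30 start Core Power → 2
16:30 start Kettlebell Power → 3
17:15 end Yoga 45 → 2
17:30 end Core Power → 1
18:00 end Kettlebell Power → 0
Peak is 3, at 16:30 (Core Power, Kettlebell Power, Yoga 45).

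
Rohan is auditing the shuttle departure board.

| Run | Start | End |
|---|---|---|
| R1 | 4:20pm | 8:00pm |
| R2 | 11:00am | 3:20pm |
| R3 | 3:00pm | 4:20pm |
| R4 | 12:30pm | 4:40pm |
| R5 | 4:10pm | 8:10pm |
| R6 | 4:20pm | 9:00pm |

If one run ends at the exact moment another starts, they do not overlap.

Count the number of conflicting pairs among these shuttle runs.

Sorted by start: R2, R4, R3, R5, R1, R6.
R4 starts before R2 ends → R2 and R4 overlap.
R3 starts before R2 ends → R2 and R3 overlap.
R5 starts after R2 ends; R2 is clear from here.
R3 starts before R4 ends → R4 and R3 overlap.
R5 starts before R4 ends → R4 and R5 overlap.
R1 starts before R4 ends → R4 and R1 overlap.
R6 starts before R4 ends → R4 and R6 overlap.
R5 starts before R3 ends → R3 and R5 overlap.
R1 starts exactly when R3 ends (back-to-back, no overlap); R3 is clear from here.
R1 starts before R5 ends → R5 and R1 overlap.
R6 starts before R5 ends → R5 and R6 overlap.
R6 starts before R1 ends → R1 and R6 overlap.
Overlapping pairs: R1 & R4, R1 & R5, R1 & R6, R2 & R3, R2 & R4, R3 & R4, R3 & R5, R4 & R5, R4 & R6, R5 & R6 — 10 in total.

10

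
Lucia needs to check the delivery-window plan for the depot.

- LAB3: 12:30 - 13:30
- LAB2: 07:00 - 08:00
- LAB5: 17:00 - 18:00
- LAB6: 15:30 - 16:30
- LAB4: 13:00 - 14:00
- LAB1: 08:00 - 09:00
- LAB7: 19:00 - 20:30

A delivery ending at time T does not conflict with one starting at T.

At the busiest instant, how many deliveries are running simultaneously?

Sort all start/end points and keep a running count:
07:00 start LAB2 → 1
08:00 end LAB2 → 0
08:00 start LAB1 → 1
09:00 end LAB1 → 0
12:30 start LAB3 → 1
13:00 start LAB4 → 2
13:30 end LAB3 → 1
14:00 end LAB4 → 0
15:30 start LAB6 → 1
16:30 end LAB6 → 0
17:00 start LAB5 → 1
18:00 end LAB5 → 0
19:00 start LAB7 → 1
20:30 end LAB7 → 0
Peak is 2, at 13:00 (LAB3, LAB4).

2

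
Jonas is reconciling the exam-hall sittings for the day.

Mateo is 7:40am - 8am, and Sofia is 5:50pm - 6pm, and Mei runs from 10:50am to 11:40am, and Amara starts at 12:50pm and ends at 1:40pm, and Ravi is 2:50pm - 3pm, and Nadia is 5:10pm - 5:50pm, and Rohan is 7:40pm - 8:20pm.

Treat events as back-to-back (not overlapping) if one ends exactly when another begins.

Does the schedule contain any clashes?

Sorted by start: Mateo, Mei, Amara, Ravi, Nadia, Sofia, Rohan.
Mei starts after Mateo ends, so nothing later overlaps Mateo either.
Amara starts after Mei ends, so nothing later overlaps Mei either.
Ravi starts after Amara ends, so nothing later overlaps Amara either.
Nadia starts after Ravi ends, so nothing later overlaps Ravi either.
Sofia starts exactly when Nadia ends (back-to-back, no overlap), so nothing later overlaps Nadia either.
Rohan starts after Sofia ends.
Every pair is clear; the schedule has no overlaps.

No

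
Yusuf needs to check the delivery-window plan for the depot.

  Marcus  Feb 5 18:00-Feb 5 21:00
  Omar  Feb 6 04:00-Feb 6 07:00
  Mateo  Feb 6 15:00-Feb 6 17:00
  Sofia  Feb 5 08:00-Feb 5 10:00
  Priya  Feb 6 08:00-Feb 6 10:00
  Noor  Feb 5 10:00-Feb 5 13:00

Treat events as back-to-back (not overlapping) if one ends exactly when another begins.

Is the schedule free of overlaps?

Sorted by start: Sofia, Noor, Marcus, Omar, Priya, Mateo.
Noor starts exactly when Sofia ends (back-to-back, no overlap), so Sofia has no further overlaps.
Marcus starts after Noor ends, so Noor has no further overlaps.
Omar starts after Marcus ends, so Marcus has no further overlaps.
Priya starts after Omar ends, so Omar has no further overlaps.
Mateo starts after Priya ends.
Every pair is clear; the schedule has no overlaps.

Yes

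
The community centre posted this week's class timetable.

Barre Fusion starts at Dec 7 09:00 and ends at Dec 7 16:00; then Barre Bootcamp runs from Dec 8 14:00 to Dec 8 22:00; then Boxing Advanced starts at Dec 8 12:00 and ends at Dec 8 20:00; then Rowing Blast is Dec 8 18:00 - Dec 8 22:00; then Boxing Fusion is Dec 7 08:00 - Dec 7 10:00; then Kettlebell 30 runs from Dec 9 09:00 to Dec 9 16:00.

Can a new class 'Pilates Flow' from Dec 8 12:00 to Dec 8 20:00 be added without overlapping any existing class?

Boxing Fusion: ends Dec 7 10:00 at or before Pilates Flow starts Dec 8 12:00 → clear.
Barre Fusion: ends Dec 7 16:00 at or before Pilates Flow starts Dec 8 12:00 → clear.
Boxing Advanced: starts Dec 8 12:00 before Pilates Flow ends Dec 8 20:00, and ends Dec 8 20:00 after Pilates Flow starts Dec 8 12:00 → overlap.
Barre Bootcamp: starts Dec 8 14:00 before Pilates Flow ends Dec 8 20:00, and ends Dec 8 22:00 after Pilates Flow starts Dec 8 12:00 → overlap.
Rowing Blast: starts Dec 8 18:00 before Pilates Flow ends Dec 8 20:00, and ends Dec 8 22:00 after Pilates Flow starts Dec 8 12:00 → overlap.
Kettlebell 30: starts Dec 9 09:00 at or after Pilates Flow ends Dec 8 20:00 → clear.
Pilates Flow overlaps Boxing Advanced, Barre Bootcamp, Rowing Blast.

No — it overlaps Barre Bootcamp, Boxing Advanced, Rowing Blast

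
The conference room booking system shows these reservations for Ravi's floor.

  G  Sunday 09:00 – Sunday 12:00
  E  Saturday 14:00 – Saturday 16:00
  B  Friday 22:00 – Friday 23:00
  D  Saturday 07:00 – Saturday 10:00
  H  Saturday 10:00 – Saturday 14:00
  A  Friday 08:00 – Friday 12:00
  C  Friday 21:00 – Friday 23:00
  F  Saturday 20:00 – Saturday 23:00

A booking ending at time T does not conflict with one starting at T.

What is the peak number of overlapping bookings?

2

Walk through starts and ends in time order (an end at T is processed before a start at T):
Friday 08:00 start A → 1
Friday 12:00 end A → 0
Friday 21:00 start C → 1
Friday 22:00 start B → 2
Friday 23:00 end B → 1
Friday 23:00 end C → 0
Saturday 07:00 start D → 1
Saturday 10:00 end D → 0
Saturday 10:00 start H → 1
Saturday 14:00 end H → 0
Saturday 14:00 start E → 1
Saturday 16:00 end E → 0
Saturday 20:00 start F → 1
Saturday 23:00 end F → 0
Sunday 09:00 start G → 1
Sunday 12:00 end G → 0
Peak is 2, at Friday 22:00 (B, C).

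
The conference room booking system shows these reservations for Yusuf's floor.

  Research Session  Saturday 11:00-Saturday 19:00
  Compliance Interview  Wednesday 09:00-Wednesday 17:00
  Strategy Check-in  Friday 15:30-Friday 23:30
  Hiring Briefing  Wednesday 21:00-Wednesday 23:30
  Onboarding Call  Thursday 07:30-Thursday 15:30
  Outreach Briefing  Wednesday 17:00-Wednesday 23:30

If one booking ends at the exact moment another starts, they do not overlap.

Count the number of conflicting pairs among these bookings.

Sorted by start: Compliance Interview, Outreach Briefing, Hiring Briefing, Onboarding Call, Strategy Check-in, Research Session.
Outreach Briefing starts exactly when Compliance Interview ends (back-to-back, no overlap), so nothing later overlaps Compliance Interview either.
Hiring Briefing starts before Outreach Briefing ends → Outreach Briefing and Hiring Briefing overlap.
Onboarding Call starts after Outreach Briefing ends, so nothing later overlaps Outreach Briefing either.
Onboarding Call starts after Hiring Briefing ends, so nothing later overlaps Hiring Briefing either.
Strategy Check-in starts after Onboarding Call ends, so nothing later overlaps Onboarding Call either.
Research Session starts after Strategy Check-in ends.
Overlapping pairs: Hiring Briefing & Outreach Briefing — 1 in total.

1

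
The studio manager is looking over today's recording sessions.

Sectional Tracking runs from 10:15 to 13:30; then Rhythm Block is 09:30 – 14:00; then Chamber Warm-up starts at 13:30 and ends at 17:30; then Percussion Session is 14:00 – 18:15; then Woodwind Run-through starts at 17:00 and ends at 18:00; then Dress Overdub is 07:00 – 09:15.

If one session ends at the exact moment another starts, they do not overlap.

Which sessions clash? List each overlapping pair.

Two intervals overlap when each starts before the other ends.
Sorted by start: Dress Overdub, Rhythm Block, Sectional Tracking, Chamber Warm-up, Percussion Session, Woodwind Run-through.
Rhythm Block starts after Dress Overdub ends, so Dress Overdub has no further overlaps.
Sectional Tracking starts before Rhythm Block ends → Rhythm Block and Sectional Tracking overlap.
Chamber Warm-up starts before Rhythm Block ends → Rhythm Block and Chamber Warm-up overlap.
Percussion Session starts exactly when Rhythm Block ends (back-to-back, no overlap), so Rhythm Block has no further overlaps.
Chamber Warm-up starts exactly when Sectional Tracking ends (back-to-back, no overlap), so Sectional Tracking has no further overlaps.
Percussion Session starts before Chamber Warm-up ends → Chamber Warm-up and Percussion Session overlap.
Woodwind Run-through starts before Chamber Warm-up ends → Chamber Warm-up and Woodwind Run-through overlap.
Woodwind Run-through starts before Percussion Session ends → Percussion Session and Woodwind Run-through overlap.

Chamber Warm-up & Percussion Session, Chamber Warm-up & Rhythm Block, Chamber Warm-up & Woodwind Run-through, Percussion Session & Woodwind Run-through, Rhythm Block & Sectional Tracking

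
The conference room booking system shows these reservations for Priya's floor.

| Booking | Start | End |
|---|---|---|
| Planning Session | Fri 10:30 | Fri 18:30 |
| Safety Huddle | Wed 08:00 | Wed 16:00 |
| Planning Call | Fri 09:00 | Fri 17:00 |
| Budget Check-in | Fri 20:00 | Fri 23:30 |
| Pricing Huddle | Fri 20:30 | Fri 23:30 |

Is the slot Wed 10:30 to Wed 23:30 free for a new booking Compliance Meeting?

No — it overlaps Safety Huddle

Safety Huddle: starts Wed 08:00 before Compliance Meeting ends Wed 23:30, and ends Wed 16:00 after Compliance Meeting starts Wed 10:30 → overlap.
Planning Call: starts Fri 09:00 at or after Compliance Meeting ends Wed 23:30 → clear.
Planning Session: starts Fri 10:30 at or after Compliance Meeting ends Wed 23:30 → clear.
Budget Check-in: starts Fri 20:00 at or after Compliance Meeting ends Wed 23:30 → clear.
Pricing Huddle: starts Fri 20:30 at or after Compliance Meeting ends Wed 23:30 → clear.
Compliance Meeting overlaps Safety Huddle.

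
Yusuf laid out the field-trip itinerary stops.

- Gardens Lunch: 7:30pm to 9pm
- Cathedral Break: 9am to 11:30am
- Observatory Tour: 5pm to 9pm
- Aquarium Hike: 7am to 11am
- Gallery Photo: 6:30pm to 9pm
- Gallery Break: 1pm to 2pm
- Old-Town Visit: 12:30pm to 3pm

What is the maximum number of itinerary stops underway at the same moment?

Walk through starts and ends in time order (an end at T is processed before a start at T):
7am start Aquarium Hike → 1
9am start Cathedral Break → 2
11am end Aquarium Hike → 1
11:30am end Cathedral Break → 0
12:30pm start Old-Town Visit → 1
1pm start Gallery Break → 2
2pm end Gallery Break → 1
3pm end Old-Town Visit → 0
5pm start Observatory Tour → 1
6:30pm start Gallery Photo → 2
7:30pm start Gardens Lunch → 3
9pm end Gallery Photo → 2
9pm end Gardens Lunch → 1
9pm end Observatory Tour → 0
Peak is 3, at 7:30pm (Gallery Photo, Gardens Lunch, Observatory Tour).

3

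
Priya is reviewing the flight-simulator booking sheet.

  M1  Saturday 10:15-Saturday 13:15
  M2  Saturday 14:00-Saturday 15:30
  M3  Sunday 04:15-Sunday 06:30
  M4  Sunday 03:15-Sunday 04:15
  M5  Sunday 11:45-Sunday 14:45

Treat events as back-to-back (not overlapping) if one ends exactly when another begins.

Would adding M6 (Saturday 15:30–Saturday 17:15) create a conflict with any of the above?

M1: ends Saturday 13:15 at or before M6 starts Saturday 15:30 → clear.
M2: ends Saturday 15:30 at or before M6 starts Saturday 15:30 → clear.
M4: starts Sunday 03:15 at or after M6 ends Saturday 17:15 → clear.
M3: starts Sunday 04:15 at or after M6 ends Saturday 17:15 → clear.
M5: starts Sunday 11:45 at or after M6 ends Saturday 17:15 → clear.

No — it doesn't clash with anything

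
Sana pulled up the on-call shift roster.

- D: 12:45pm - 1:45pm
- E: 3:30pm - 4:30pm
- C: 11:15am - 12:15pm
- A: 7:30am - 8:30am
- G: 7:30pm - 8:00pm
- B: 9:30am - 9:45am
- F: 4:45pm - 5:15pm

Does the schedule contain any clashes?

Sorted by start: A, B, C, D, E, F, G.
B starts after A ends; A is clear from here.
C starts after B ends; B is clear from here.
D starts after C ends; C is clear from here.
E starts after D ends; D is clear from here.
F starts after E ends; E is clear from here.
G starts after F ends.
Every pair is clear; the schedule has no overlaps.

No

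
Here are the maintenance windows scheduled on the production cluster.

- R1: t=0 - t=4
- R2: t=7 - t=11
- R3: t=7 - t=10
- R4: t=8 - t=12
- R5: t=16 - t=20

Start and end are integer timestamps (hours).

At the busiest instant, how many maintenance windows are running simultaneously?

3

Sort all start/end points and keep a running count:
t=0 start R1 → 1
t=4 end R1 → 0
t=7 start R2 → 1
t=7 start R3 → 2
t=8 start R4 → 3
t=10 end R3 → 2
t=11 end R2 → 1
t=12 end R4 → 0
t=16 start R5 → 1
t=20 end R5 → 0
Peak is 3, at t=8 (R2, R3, R4).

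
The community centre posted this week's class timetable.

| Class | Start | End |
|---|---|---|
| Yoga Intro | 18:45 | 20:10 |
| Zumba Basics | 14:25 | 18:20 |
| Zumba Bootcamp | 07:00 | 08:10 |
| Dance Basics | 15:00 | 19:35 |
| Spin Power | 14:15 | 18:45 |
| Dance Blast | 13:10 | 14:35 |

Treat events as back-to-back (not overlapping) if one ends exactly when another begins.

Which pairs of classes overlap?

Dance Basics & Spin Power, Dance Basics & Yoga Intro, Dance Basics & Zumba Basics, Dance Blast & Spin Power, Dance Blast & Zumba Basics, Spin Power & Zumba Basics

Sorted by start: Zumba Bootcamp, Dance Blast, Spin Power, Zumba Basics, Dance Basics, Yoga Intro.
Dance Blast starts after Zumba Bootcamp ends; Zumba Bootcamp is clear from here.
Spin Power starts before Dance Blast ends → Dance Blast and Spin Power overlap.
Zumba Basics starts before Dance Blast ends → Dance Blast and Zumba Basics overlap.
Dance Basics starts after Dance Blast ends; Dance Blast is clear from here.
Zumba Basics starts before Spin Power ends → Spin Power and Zumba Basics overlap.
Dance Basics starts before Spin Power ends → Spin Power and Dance Basics overlap.
Yoga Intro starts exactly when Spin Power ends (back-to-back, no overlap).
Dance Basics starts before Zumba Basics ends → Zumba Basics and Dance Basics overlap.
Yoga Intro starts after Zumba Basics ends.
Yoga Intro starts before Dance Basics ends → Dance Basics and Yoga Intro overlap.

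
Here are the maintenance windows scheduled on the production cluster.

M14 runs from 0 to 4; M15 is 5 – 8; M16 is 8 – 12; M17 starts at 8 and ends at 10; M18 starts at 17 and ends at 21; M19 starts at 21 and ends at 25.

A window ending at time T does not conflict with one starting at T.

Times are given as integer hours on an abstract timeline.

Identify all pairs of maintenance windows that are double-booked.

Two intervals overlap when each starts before the other ends.
Sorted by start: M14, M15, M16, M17, M18, M19.
M15 starts after M14 ends — done with M14.
M16 starts exactly when M15 ends (back-to-back, no overlap) — done with M15.
M17 starts before M16 ends → M16 and M17 overlap.
M18 starts after M16 ends — done with M16.
M18 starts after M17 ends — done with M17.
M19 starts exactly when M18 ends (back-to-back, no overlap).

M16 & M17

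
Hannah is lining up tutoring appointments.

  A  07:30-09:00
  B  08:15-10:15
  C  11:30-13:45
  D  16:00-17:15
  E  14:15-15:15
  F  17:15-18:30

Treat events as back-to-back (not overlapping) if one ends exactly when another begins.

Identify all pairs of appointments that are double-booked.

A & B

Sorted by start: A, B, C, E, D, F.
B starts before A ends → A and B overlap.
C starts after A ends — done with A.
C starts after B ends — done with B.
E starts after C ends — done with C.
D starts after E ends — done with E.
F starts exactly when D ends (back-to-back, no overlap).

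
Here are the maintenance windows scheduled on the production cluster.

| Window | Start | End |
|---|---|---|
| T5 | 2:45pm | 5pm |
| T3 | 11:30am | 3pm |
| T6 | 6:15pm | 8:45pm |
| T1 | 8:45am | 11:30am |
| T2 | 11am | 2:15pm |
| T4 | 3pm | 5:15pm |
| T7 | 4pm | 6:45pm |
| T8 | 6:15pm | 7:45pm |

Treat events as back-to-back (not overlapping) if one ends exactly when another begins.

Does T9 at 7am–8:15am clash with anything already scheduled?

T1: starts 8:45am at or after T9 ends 8:15am → clear.
T2: starts 11am at or after T9 ends 8:15am → clear.
T3: starts 11:30am at or after T9 ends 8:15am → clear.
T5: starts 2:45pm at or after T9 ends 8:15am → clear.
T4: starts 3pm at or after T9 ends 8:15am → clear.
T7: starts 4pm at or after T9 ends 8:15am → clear.
T6: starts 6:15pm at or after T9 ends 8:15am → clear.
T8: starts 6:15pm at or after T9 ends 8:15am → clear.

No — it doesn't clash with anything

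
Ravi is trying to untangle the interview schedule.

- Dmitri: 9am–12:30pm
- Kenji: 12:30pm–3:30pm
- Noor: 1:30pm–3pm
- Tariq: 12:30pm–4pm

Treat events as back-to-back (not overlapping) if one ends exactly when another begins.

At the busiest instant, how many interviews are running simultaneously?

3

Sort all start/end points and keep a running count:
9am start Dmitri → 1
12:30pm end Dmitri → 0
12:30pm start Kenji → 1
12:30pm start Tariq → 2
1:30pm start Noor → 3
3pm end Noor → 2
3:30pm end Kenji → 1
4pm end Tariq → 0
Peak is 3, at 1:30pm (Kenji, Noor, Tariq).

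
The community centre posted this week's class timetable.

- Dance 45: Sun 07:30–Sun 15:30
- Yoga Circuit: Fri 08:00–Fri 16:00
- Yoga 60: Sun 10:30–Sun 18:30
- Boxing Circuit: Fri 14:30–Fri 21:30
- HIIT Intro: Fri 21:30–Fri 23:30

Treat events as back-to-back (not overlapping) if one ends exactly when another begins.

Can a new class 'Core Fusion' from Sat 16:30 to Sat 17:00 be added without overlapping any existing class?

Yoga Circuit: ends Fri 16:00 at or before Core Fusion starts Sat 16:30 → clear.
Boxing Circuit: ends Fri 21:30 at or before Core Fusion starts Sat 16:30 → clear.
HIIT Intro: ends Fri 23:30 at or before Core Fusion starts Sat 16:30 → clear.
Dance 45: starts Sun 07:30 at or after Core Fusion ends Sat 17:00 → clear.
Yoga 60: starts Sun 10:30 at or after Core Fusion ends Sat 17:00 → clear.

Yes — the slot is free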